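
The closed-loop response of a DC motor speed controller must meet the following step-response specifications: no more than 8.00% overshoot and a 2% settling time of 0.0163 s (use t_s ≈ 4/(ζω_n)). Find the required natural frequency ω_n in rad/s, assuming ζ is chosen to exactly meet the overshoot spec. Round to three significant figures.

Inverting the overshoot relation: ζ = |ln 0.0800|/√(π² + ln²0.0800) = 0.627.
Then ω_n = 4/(ζ t_s) = 4/(0.627 × 0.0163) = 392 rad/s.

ω_n ≈ 392 rad/s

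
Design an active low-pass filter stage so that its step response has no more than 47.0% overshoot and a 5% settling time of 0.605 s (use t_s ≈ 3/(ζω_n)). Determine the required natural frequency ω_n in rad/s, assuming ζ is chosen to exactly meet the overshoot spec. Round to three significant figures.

ω_n ≈ 21.2 rad/s

Inverting the overshoot relation: ζ = |ln 0.470|/√(π² + ln²0.470) = 0.234.
Then ω_n = 3/(ζ t_s) = 3/(0.234 × 0.605) = 21.2 rad/s.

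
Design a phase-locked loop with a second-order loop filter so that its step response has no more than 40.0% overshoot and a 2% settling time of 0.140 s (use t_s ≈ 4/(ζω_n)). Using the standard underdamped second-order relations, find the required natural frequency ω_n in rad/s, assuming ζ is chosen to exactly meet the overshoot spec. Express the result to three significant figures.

ω_n ≈ 102 rad/s

ζ = −ln(OS)/√(π² + (ln OS)²). With OS = 0.400, ln OS = −0.9163 and ζ = 0.9163/3.272 = 0.280.
From t_s ≈ 4/(ζω_n): ω_n = 4/(ζ·t_s) = 4/(0.280·0.140) = 102 rad/s.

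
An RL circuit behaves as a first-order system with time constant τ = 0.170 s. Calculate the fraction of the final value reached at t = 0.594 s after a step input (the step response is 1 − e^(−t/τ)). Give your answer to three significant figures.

y/y_∞ ≈ 0.970

y(t)/y_∞ = 1 − e^(−t/τ) = 1 − e^(−0.594/0.170) = 1 − e^(−3.49) = 0.970.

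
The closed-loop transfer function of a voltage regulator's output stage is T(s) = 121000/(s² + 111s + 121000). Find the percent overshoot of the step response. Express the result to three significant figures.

ω_n = √121000 = 348 rad/s; ζ = 111/(2·348) = 0.160.
%OS = 100·exp(−πζ/√(1−ζ²)) = 60.2%.

%OS ≈ 60.2%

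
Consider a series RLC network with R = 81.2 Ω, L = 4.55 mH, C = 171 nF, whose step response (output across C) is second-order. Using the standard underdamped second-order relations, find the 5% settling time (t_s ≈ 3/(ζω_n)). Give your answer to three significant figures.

For a series RLC circuit (capacitor voltage as output), ω_n = 1/√(LC) = 1/√(4.55 mH · 171 nF) = 35900 rad/s.
ζ = (R/2)·√(C/L) = (81.2/2)·√(171 nF/4.55 mH) = 0.249.
t_s ≈ 3/(ζω_n) = 0.000336 s.

t_s ≈ 0.000336 s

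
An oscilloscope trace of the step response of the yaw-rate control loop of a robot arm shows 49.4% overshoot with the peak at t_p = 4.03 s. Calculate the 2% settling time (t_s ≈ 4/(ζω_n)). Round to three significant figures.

t_s ≈ 22.9 s

ζ from %OS: ζ = |ln 0.494|/√(π²+ln²0.494) = 0.219.
t_p = π/ω_d ⇒ ω_d = 0.780 rad/s; then ω_n = ω_d/√(1−ζ²) = 0.799 rad/s.
t_s ≈ 4/(ζω_n) = 4/(0.219·0.799) = 22.9 s.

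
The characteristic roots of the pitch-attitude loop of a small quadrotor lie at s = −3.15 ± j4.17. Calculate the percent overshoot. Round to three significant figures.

%OS ≈ 9.32%

With σ = 3.15, ω_d = 4.17: ω_n = √(σ²+ω_d²) = 5.23 rad/s, ζ = σ/ω_n = 0.603.
%OS = 100 e^{−πζ/√(1−ζ²)} with ζ = 0.603 gives 9.32%.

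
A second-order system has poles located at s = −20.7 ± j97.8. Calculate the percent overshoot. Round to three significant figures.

With σ = 20.7, ω_d = 97.8: ω_n = √(σ²+ω_d²) = 100 rad/s, ζ = σ/ω_n = 0.207.
%OS = 100·exp(−πζ/√(1−ζ²)) = 51.4%.

%OS ≈ 51.4%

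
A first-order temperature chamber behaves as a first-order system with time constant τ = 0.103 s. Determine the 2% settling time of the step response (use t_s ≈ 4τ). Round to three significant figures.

t_s ≈ 4τ = 0.412 s.

t_s ≈ 0.412 s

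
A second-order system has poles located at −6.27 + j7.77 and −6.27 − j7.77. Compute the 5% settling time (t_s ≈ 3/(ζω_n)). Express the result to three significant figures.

For poles at −σ ± jω_d, ζω_n = σ = 6.27, so t_s ≈ 3/σ = 0.478 s.

t_s ≈ 0.478 s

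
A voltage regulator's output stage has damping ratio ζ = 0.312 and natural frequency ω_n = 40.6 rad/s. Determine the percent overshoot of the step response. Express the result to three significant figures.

For an underdamped second-order system, %OS = 100·exp(−πζ/√(1−ζ²)).
πζ/√(1−ζ²) = π·0.312/√(1−0.0973) = 1.032, so %OS = 100·e^(−1.032) = 35.6%.

%OS ≈ 35.6%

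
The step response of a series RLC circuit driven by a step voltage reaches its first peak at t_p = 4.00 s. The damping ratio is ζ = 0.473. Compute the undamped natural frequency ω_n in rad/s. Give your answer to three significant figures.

ω_n ≈ 0.891 rad/s

Peak time t_p = π/ω_d, so ω_d = π/t_p = π/4.00 = 0.785 rad/s.
ω_n = ω_d/√(1−ζ²) = 0.785/√0.776 = 0.891 rad/s.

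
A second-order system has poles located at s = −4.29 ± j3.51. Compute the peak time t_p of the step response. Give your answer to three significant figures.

t_p = π/ω_d with ω_d = 3.51 (the imaginary part), so t_p = 0.895 s.

t_p ≈ 0.895 s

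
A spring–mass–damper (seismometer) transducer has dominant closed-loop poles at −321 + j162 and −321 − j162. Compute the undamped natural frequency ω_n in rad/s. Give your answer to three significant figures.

|pole| = ω_n = √(321² + 162²) = 360 rad/s; ζ = cos θ = σ/ω_n = 0.893.

ω_n ≈ 360 rad/s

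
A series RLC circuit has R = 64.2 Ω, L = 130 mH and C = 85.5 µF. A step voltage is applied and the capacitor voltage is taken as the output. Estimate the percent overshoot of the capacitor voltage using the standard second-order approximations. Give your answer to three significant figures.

%OS ≈ 1.05%

For a series RLC circuit (capacitor voltage as output), ω_n = 1/√(LC) = 1/√(130 mH · 85.5 µF) = 300 rad/s.
ζ = (R/2)·√(C/L) = (64.2/2)·√(85.5 µF/130 mH) = 0.823.
%OS = 100·exp(−πζ/√(1−ζ²)) = 1.05%.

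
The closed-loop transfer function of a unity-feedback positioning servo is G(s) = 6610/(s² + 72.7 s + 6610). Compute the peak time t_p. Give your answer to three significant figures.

Matching coefficients with s² + 2ζω_n s + ω_n² gives ω_n² = 6610 ⇒ ω_n = 81.3 rad/s, and ζ = 72.7/(2ω_n) = 0.447.
The damped frequency ω_d = ω_n√(1−ζ²) = 72.7 rad/s. Then t_p = π/ω_d = 0.0432 s.

t_p ≈ 0.0432 s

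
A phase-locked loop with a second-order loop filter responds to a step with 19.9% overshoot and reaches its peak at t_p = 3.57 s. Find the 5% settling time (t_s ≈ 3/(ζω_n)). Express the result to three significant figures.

t_s ≈ 6.63 s

From the overshoot, ζ = −ln(OS)/√(π²+ln²(OS)) = 0.457.
t_p = π/ω_d ⇒ ω_d = 0.880 rad/s; then ω_n = ω_d/√(1−ζ²) = 0.989 rad/s.
t_s ≈ 3/(ζω_n) = 3/(0.457·0.989) = 6.63 s.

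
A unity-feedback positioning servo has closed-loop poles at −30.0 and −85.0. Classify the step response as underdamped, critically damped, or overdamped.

overdamped

Since the poles are distinct, negative and real, the response is overdamped.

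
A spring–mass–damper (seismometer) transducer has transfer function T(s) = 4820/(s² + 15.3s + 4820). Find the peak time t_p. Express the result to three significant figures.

Matching coefficients with s² + 2ζω_n s + ω_n² gives ω_n² = 4820 ⇒ ω_n = 69.4 rad/s, and ζ = 15.3/(2ω_n) = 0.110.
ω_d = ω_n√(1−ζ²) = 69.0 rad/s. Then t_p = π/ω_d = 0.0455 s.

t_p ≈ 0.0455 s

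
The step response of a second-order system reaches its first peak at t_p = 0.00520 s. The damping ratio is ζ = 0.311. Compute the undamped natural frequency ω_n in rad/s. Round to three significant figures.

Peak time t_p = π/ω_d, so ω_d = π/t_p = π/0.00520 = 604 rad/s.
ω_n = ω_d/√(1−ζ²) = 604/√0.903 = 636 rad/s.

ω_n ≈ 636 rad/s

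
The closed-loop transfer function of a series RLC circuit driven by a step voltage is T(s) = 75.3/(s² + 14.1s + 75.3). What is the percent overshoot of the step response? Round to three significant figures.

Matching coefficients with s² + 2ζω_n s + ω_n² gives ω_n² = 75.3 ⇒ ω_n = 8.68 rad/s, and ζ = 14.1/(2ω_n) = 0.812.
%OS = 100·exp(−πζ/√(1−ζ²)) = 1.26%.

%OS ≈ 1.26%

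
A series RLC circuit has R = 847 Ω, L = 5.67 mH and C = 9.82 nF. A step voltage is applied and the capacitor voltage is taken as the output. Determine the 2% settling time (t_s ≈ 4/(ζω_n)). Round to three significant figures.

t_s ≈ 0.0000536 s

For a series RLC circuit (capacitor voltage as output), ω_n = 1/√(LC) = 1/√(5.67 mH · 9.82 nF) = 134000 rad/s.
ζ = (R/2)·√(C/L) = (847/2)·√(9.82 nF/5.67 mH) = 0.557.
t_s ≈ 4/(ζω_n) = 0.0000536 s.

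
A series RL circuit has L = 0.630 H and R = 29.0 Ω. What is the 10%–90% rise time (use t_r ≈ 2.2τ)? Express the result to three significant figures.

t_r ≈ 0.0478 s

τ = L/R = 0.630/29.0 = 0.0217 s.
t_r ≈ 2.2τ = 0.0478 s.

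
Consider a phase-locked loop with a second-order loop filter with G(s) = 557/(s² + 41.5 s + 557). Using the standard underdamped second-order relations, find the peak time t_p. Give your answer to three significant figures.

ω_n = √557 = 23.6 rad/s; ζ = 41.5/(2·23.6) = 0.879.
ω_d = ω_n√(1−ζ²) = 11.2 rad/s. Then t_p = π/ω_d = 0.279 s.

t_p ≈ 0.279 s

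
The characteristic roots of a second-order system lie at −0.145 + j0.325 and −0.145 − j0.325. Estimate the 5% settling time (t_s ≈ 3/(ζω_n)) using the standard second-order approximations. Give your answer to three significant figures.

t_s ≈ 20.7 s

For poles at −σ ± jω_d, ζω_n = σ = 0.145, so t_s ≈ 3/σ = 20.7 s.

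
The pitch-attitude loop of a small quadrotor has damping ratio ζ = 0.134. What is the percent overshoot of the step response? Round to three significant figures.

%OS ≈ 65.4%

For an underdamped second-order system, %OS = 100·exp(−πζ/√(1−ζ²)).
πζ/√(1−ζ²) = π·0.134/√(1−0.0180) = 0.4248, so %OS = 100·e^(−0.4248) = 65.4%.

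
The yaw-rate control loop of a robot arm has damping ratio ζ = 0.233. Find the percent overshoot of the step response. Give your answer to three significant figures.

For an underdamped second-order system, %OS = 100·exp(−πζ/√(1−ζ²)).
πζ/√(1−ζ²) = π·0.233/√(1−0.0543) = 0.7527, so %OS = 100·e^(−0.7527) = 47.1%.

%OS ≈ 47.1%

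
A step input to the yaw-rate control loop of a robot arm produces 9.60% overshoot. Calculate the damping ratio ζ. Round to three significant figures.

ζ ≈ 0.598

From %OS = 100·exp(−πζ/√(1−ζ²)), invert to get ζ = −ln(OS)/√(π² + ln²(OS)) with OS = 0.0960.
−ln 0.0960 = 2.343, so ζ = 2.343/√(π² + 5.492) = 0.598.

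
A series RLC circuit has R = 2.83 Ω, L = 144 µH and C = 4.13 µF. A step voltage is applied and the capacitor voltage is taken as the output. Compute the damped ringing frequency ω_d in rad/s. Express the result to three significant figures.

For a series RLC circuit (capacitor voltage as output), ω_n = 1/√(LC) = 1/√(144 µH · 4.13 µF) = 41000 rad/s.
ζ = (R/2)·√(C/L) = (2.83/2)·√(4.13 µF/144 µH) = 0.240.
ω_d = 41000·√(1 − 0.240²) = 39800 rad/s.

ω_d ≈ 39800 rad/s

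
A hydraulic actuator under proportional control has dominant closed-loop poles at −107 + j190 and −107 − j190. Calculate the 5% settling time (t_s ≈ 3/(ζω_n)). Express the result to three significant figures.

t_s ≈ 0.0280 s

For poles at −σ ± jω_d, ζω_n = σ = 107, so t_s ≈ 3/σ = 0.0280 s.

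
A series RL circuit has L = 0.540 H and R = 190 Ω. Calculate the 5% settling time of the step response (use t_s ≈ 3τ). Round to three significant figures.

τ = L/R = 0.540/190 = 0.00284 s.
t_s ≈ 3τ = 0.00853 s.

t_s ≈ 0.00853 s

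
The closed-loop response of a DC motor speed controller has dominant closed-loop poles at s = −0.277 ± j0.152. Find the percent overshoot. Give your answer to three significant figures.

With σ = 0.277, ω_d = 0.152: ω_n = √(σ²+ω_d²) = 0.316 rad/s, ζ = σ/ω_n = 0.877.
Overshoot: exp(−π·0.877/√(1−0.877²)) = 0.00326, i.e. 0.326%.

%OS ≈ 0.326%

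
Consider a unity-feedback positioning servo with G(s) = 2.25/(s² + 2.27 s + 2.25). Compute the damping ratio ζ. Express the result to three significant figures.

ω_n = √2.25 = 1.50 rad/s; ζ = 2.27/(2·1.50) = 0.757.

ζ ≈ 0.757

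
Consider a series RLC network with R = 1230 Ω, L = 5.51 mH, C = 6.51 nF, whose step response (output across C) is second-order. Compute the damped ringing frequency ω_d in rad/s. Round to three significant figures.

For a series RLC circuit (capacitor voltage as output), ω_n = 1/√(LC) = 1/√(5.51 mH · 6.51 nF) = 167000 rad/s.
ζ = (R/2)·√(C/L) = (1230/2)·√(6.51 nF/5.51 mH) = 0.668.
ω_d = ω_n√(1−ζ²) = 124000 rad/s.

ω_d ≈ 124000 rad/s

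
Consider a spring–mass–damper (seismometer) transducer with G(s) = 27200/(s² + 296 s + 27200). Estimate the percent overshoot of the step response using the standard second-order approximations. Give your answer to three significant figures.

ω_n = √27200 = 165 rad/s; ζ = 296/(2·165) = 0.897.
%OS = 100·exp(−πζ/√(1−ζ²)) = 0.168%.

%OS ≈ 0.168%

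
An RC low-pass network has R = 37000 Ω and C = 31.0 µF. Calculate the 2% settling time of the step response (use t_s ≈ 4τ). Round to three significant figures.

τ = RC = 37000 × 31.0 µF = 1.15 s.
t_s ≈ 4τ = 4.59 s.

t_s ≈ 4.59 s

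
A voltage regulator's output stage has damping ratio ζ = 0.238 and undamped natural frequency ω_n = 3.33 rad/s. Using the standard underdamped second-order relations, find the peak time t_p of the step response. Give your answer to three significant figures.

The damped frequency is ω_d = ω_n√(1−ζ²) = 3.33·√(1−0.0566) = 3.23 rad/s.
Peak time t_p = π/ω_d = π/3.23 = 0.971 s.

t_p ≈ 0.971 s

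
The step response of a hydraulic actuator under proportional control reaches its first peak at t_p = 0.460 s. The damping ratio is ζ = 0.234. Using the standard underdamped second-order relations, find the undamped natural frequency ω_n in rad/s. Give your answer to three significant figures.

Peak time t_p = π/ω_d, so ω_d = π/t_p = π/0.460 = 6.83 rad/s.
ω_n = ω_d/√(1−ζ²) = 6.83/√0.945 = 7.02 rad/s.

ω_n ≈ 7.02 rad/s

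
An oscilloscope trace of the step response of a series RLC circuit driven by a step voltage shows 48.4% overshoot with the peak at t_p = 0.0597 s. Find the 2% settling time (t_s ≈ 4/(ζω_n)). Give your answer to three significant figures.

From the overshoot, ζ = −ln(OS)/√(π²+ln²(OS)) = 0.225.
t_p = π/ω_d ⇒ ω_d = 52.6 rad/s; then ω_n = ω_d/√(1−ζ²) = 54.0 rad/s.
t_s ≈ 4/(ζω_n) = 4/(0.225·54.0) = 0.329 s.

t_s ≈ 0.329 s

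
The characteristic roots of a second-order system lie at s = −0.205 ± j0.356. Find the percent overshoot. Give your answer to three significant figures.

%OS ≈ 16.4%

|pole| = ω_n = √(0.205² + 0.356²) = 0.411 rad/s; ζ = cos θ = σ/ω_n = 0.499.
Overshoot: exp(−π·0.499/√(1−0.499²)) = 0.164, i.e. 16.4%.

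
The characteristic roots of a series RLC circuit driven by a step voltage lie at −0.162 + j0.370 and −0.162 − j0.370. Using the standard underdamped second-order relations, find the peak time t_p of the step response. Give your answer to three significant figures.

t_p ≈ 8.49 s

t_p = π/ω_d with ω_d = 0.370 (the imaginary part), so t_p = 8.49 s.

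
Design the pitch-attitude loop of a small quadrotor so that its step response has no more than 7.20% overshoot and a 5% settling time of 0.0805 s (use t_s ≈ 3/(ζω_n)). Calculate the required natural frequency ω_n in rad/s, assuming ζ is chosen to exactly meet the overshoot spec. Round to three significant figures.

ω_n ≈ 58.0 rad/s

Inverting the overshoot relation: ζ = |ln 0.0720|/√(π² + ln²0.0720) = 0.642.
Then ω_n = 3/(ζ t_s) = 3/(0.642 × 0.0805) = 58.0 rad/s.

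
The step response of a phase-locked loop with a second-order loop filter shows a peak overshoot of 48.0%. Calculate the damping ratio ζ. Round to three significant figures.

From %OS = 100·exp(−πζ/√(1−ζ²)), invert to get ζ = −ln(OS)/√(π² + ln²(OS)) with OS = 0.480.
−ln 0.480 = 0.7340, so ζ = 0.7340/√(π² + 0.5387) = 0.228.

ζ ≈ 0.228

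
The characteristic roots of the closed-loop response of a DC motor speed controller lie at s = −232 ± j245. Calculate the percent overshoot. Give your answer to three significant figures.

%OS ≈ 5.11%

|pole| = ω_n = √(232² + 245²) = 337 rad/s; ζ = cos θ = σ/ω_n = 0.688.
%OS = 100·exp(−πζ/√(1−ζ²)) = 5.11%.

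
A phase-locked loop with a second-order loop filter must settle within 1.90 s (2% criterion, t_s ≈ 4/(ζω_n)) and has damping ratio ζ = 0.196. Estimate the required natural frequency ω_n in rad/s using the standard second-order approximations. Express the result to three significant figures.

Rearranging t_s ≈ 4/(ζω_n) gives ω_n = 4/(ζ·t_s) = 4/(0.196 × 1.90) = 10.7 rad/s.

ω_n ≈ 10.7 rad/s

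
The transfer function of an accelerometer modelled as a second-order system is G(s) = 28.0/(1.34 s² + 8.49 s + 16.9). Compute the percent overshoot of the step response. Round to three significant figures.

%OS ≈ 0.203%

Dividing through by 1.34: denominator becomes s² + 6.336 s + 12.61.
So ω_n = √12.61 = 3.55 rad/s and ζ = 6.336/(2·3.55) = 0.892.
%OS = 100 e^{−πζ/√(1−ζ²)} with ζ = 0.892 gives 0.203%.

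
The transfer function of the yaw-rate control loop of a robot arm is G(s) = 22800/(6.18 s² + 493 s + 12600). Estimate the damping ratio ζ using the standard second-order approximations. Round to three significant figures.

ζ ≈ 0.883

Dividing through by 6.18: denominator becomes s² + 79.77 s + 2039.
So ω_n = √2039 = 45.2 rad/s and ζ = 79.77/(2·45.2) = 0.883.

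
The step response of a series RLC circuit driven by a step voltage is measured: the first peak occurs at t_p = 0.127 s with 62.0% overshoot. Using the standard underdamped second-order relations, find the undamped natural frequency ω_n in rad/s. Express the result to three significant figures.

ζ from %OS: ζ = |ln 0.620|/√(π²+ln²0.620) = 0.150.
From t_p = π/ω_d, ω_d = π/0.127 = 24.7 rad/s, so ω_n = ω_d/√(1−ζ²) = 25.0 rad/s.

ω_n ≈ 25.0 rad/s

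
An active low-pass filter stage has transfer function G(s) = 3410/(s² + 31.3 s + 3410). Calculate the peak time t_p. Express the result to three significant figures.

t_p ≈ 0.0558 s

Matching coefficients with s² + 2ζω_n s + ω_n² gives ω_n² = 3410 ⇒ ω_n = 58.4 rad/s, and ζ = 31.3/(2ω_n) = 0.268.
The damped frequency ω_d = ω_n√(1−ζ²) = 56.3 rad/s. Then t_p = π/ω_d = 0.0558 s.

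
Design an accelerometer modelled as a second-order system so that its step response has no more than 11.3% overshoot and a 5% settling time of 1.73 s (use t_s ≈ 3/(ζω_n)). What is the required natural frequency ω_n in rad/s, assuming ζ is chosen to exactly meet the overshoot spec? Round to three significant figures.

ζ = −ln(OS)/√(π² + (ln OS)²). With OS = 0.113, ln OS = −2.180 and ζ = 2.180/3.824 = 0.570.
From t_s ≈ 3/(ζω_n): ω_n = 3/(ζ·t_s) = 3/(0.570·1.73) = 3.04 rad/s.

ω_n ≈ 3.04 rad/s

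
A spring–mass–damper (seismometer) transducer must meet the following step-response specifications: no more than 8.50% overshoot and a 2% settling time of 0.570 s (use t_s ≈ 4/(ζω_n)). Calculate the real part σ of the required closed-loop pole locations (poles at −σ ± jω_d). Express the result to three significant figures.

The settling-time spec alone fixes σ = ζω_n = 4/t_s = 4/0.570 = 7.02.
(Overshoot then fixes ζ = 0.617 and hence ω_d = σ·√(1−ζ²)/ζ = 8.94 rad/s.)

σ ≈ 7.02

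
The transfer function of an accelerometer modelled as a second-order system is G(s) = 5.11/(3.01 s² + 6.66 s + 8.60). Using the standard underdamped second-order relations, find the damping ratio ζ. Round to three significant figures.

Dividing through by 3.01: denominator becomes s² + 2.213 s + 2.857.
So ω_n = √2.857 = 1.69 rad/s and ζ = 2.213/(2·1.69) = 0.655.

ζ ≈ 0.655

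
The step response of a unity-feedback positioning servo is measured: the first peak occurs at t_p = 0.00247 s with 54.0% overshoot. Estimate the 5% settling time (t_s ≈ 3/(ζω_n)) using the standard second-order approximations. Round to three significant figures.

t_s ≈ 0.0120 s

From the overshoot, ζ = −ln(OS)/√(π²+ln²(OS)) = 0.192.
t_p = π/ω_d ⇒ ω_d = 1270 rad/s; then ω_n = ω_d/√(1−ζ²) = 1300 rad/s.
t_s ≈ 3/(ζω_n) = 3/(0.192·1300) = 0.0120 s.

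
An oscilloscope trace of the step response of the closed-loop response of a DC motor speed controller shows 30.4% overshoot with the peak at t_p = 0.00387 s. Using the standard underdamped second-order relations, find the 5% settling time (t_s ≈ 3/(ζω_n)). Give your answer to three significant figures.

t_s ≈ 0.00975 s

ζ from %OS: ζ = |ln 0.304|/√(π²+ln²0.304) = 0.354.
From t_p = π/ω_d, ω_d = π/0.00387 = 812 rad/s, so ω_n = ω_d/√(1−ζ²) = 868 rad/s.
t_s ≈ 3/(ζω_n) = 3/(0.354·868) = 0.00975 s.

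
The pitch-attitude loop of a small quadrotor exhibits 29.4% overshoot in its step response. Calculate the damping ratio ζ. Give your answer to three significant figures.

ζ ≈ 0.363

Inverting the overshoot relation: ζ = |ln 0.294|/√(π² + ln²0.294) = 0.363.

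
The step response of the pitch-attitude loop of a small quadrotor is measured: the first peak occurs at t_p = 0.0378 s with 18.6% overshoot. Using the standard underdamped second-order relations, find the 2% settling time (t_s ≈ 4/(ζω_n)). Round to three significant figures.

From the overshoot, ζ = −ln(OS)/√(π²+ln²(OS)) = 0.472.
t_p = π/ω_d ⇒ ω_d = 83.1 rad/s; then ω_n = ω_d/√(1−ζ²) = 94.3 rad/s.
t_s ≈ 4/(ζω_n) = 4/(0.472·94.3) = 0.0899 s.

t_s ≈ 0.0899 s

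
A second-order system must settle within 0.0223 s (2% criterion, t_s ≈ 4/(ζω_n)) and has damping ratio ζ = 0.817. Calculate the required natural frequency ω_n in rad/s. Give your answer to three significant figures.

ω_n ≈ 220 rad/s

Rearranging t_s ≈ 4/(ζω_n) gives ω_n = 4/(ζ·t_s) = 4/(0.817 × 0.0223) = 220 rad/s.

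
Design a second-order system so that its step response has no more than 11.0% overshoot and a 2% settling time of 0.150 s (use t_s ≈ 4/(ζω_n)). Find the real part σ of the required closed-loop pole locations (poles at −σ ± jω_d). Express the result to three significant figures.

The settling-time spec alone fixes σ = ζω_n = 4/t_s = 4/0.150 = 26.7.
(Overshoot then fixes ζ = 0.575 and hence ω_d = σ·√(1−ζ²)/ζ = 38.0 rad/s.)

σ ≈ 26.7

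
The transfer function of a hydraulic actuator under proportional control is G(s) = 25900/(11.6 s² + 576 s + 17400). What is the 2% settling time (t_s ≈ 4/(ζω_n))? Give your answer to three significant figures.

t_s ≈ 0.161 s

Dividing through by 11.6: denominator becomes s² + 49.66 s + 1500.
So ω_n = √1500 = 38.7 rad/s and ζ = 49.66/(2·38.7) = 0.641.
t_s ≈ 4/(ζω_n) = 0.161 s.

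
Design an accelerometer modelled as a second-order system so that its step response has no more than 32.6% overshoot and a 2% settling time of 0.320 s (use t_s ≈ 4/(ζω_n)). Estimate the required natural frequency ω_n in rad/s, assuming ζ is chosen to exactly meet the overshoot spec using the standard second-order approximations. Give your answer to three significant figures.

From %OS = 100·exp(−πζ/√(1−ζ²)), invert to get ζ = −ln(OS)/√(π² + ln²(OS)) with OS = 0.326.
−ln 0.326 = 1.121, so ζ = 1.121/√(π² + 1.256) = 0.336.
Then ω_n = 4/(ζ t_s) = 4/(0.336 × 0.320) = 37.2 rad/s.

ω_n ≈ 37.2 rad/s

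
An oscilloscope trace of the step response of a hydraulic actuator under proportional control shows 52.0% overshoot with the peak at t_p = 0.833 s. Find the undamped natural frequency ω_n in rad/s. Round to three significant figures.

ζ from %OS: ζ = |ln 0.520|/√(π²+ln²0.520) = 0.204.
t_p = π/ω_d ⇒ ω_d = 3.77 rad/s; then ω_n = ω_d/√(1−ζ²) = 3.85 rad/s.

ω_n ≈ 3.85 rad/s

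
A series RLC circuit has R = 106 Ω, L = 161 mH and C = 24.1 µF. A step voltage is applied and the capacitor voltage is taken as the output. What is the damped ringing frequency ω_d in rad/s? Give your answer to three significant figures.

ω_d ≈ 386 rad/s

For a series RLC circuit (capacitor voltage as output), ω_n = 1/√(LC) = 1/√(161 mH · 24.1 µF) = 508 rad/s.
ζ = (R/2)·√(C/L) = (106/2)·√(24.1 µF/161 mH) = 0.648.
ω_d = ω_n√(1−ζ²) = 386 rad/s.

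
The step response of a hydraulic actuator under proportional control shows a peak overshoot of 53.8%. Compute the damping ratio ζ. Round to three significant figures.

ζ ≈ 0.194

ζ = −ln(OS)/√(π² + (ln OS)²). With OS = 0.538, ln OS = −0.6199 and ζ = 0.6199/3.202 = 0.194.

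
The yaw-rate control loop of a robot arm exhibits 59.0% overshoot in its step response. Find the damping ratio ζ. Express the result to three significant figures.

From %OS = 100·exp(−πζ/√(1−ζ²)), invert to get ζ = −ln(OS)/√(π² + ln²(OS)) with OS = 0.590.
−ln 0.590 = 0.5276, so ζ = 0.5276/√(π² + 0.2784) = 0.166.

ζ ≈ 0.166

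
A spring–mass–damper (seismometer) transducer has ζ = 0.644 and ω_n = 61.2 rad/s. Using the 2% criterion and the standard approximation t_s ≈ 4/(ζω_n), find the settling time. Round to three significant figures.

t_s ≈ 0.101 s

t_s ≈ 4/(ζω_n) = 4/(0.644 × 61.2) = 0.101 s.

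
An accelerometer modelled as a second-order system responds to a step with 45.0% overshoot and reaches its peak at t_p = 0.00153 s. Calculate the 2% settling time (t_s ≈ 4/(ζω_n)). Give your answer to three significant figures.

t_s ≈ 0.00766 s

From the overshoot, ζ = −ln(OS)/√(π²+ln²(OS)) = 0.246.
t_p = π/ω_d ⇒ ω_d = 2050 rad/s; then ω_n = ω_d/√(1−ζ²) = 2120 rad/s.
t_s ≈ 4/(ζω_n) = 4/(0.246·2120) = 0.00766 s.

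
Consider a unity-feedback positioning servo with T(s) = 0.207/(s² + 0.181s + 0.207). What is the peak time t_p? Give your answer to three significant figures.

t_p ≈ 7.05 s

ω_n = √0.207 = 0.455 rad/s; ζ = 0.181/(2·0.455) = 0.199.
ω_d = 0.455·√(1 − 0.199²) = 0.446 rad/s. Then t_p = π/ω_d = 7.05 s.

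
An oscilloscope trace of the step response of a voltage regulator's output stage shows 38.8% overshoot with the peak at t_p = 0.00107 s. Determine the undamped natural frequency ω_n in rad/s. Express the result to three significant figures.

From the overshoot, ζ = −ln(OS)/√(π²+ln²(OS)) = 0.289.
t_p = π/ω_d ⇒ ω_d = 2940 rad/s; then ω_n = ω_d/√(1−ζ²) = 3070 rad/s.

ω_n ≈ 3070 rad/s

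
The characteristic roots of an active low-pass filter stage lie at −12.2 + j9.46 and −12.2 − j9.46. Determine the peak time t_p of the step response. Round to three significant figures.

t_p ≈ 0.332 s

t_p = π/ω_d with ω_d = 9.46 (the imaginary part), so t_p = 0.332 s.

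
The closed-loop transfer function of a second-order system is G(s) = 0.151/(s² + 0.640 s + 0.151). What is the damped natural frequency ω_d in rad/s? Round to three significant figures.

Comparing the denominator to s² + 2ζω_n s + ω_n²: ω_n = √0.151 = 0.389 rad/s, and 2ζω_n = 0.640 so ζ = 0.640/(2·0.389) = 0.823.
The damped frequency ω_d = ω_n√(1−ζ²) = 0.220 rad/s.

ω_d ≈ 0.220 rad/s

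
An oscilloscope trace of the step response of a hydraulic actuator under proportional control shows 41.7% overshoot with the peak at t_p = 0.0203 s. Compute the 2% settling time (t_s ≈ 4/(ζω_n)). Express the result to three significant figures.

t_s ≈ 0.0928 s

ζ from %OS: ζ = |ln 0.417|/√(π²+ln²0.417) = 0.268.
t_p = π/ω_d ⇒ ω_d = 155 rad/s; then ω_n = ω_d/√(1−ζ²) = 161 rad/s.
t_s ≈ 4/(ζω_n) = 4/(0.268·161) = 0.0928 s.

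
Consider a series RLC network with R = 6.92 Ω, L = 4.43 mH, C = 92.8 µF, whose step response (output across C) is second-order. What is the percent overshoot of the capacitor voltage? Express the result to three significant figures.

For a series RLC circuit (capacitor voltage as output), ω_n = 1/√(LC) = 1/√(4.43 mH · 92.8 µF) = 1560 rad/s.
ζ = (R/2)·√(C/L) = (6.92/2)·√(92.8 µF/4.43 mH) = 0.501.
Overshoot: exp(−π·0.501/√(1−0.501²)) = 0.162, i.e. 16.2%.

%OS ≈ 16.2%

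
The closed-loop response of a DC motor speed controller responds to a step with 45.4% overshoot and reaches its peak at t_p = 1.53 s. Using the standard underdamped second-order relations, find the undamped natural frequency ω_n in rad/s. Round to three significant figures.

ζ from %OS: ζ = |ln 0.454|/√(π²+ln²0.454) = 0.244.
From t_p = π/ω_d, ω_d = π/1.53 = 2.05 rad/s, so ω_n = ω_d/√(1−ζ²) = 2.12 rad/s.

ω_n ≈ 2.12 rad/s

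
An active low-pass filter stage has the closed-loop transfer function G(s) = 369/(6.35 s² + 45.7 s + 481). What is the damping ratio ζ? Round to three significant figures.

Dividing through by 6.35: denominator becomes s² + 7.197 s + 75.75.
So ω_n = √75.75 = 8.70 rad/s and ζ = 7.197/(2·8.70) = 0.413.

ζ ≈ 0.413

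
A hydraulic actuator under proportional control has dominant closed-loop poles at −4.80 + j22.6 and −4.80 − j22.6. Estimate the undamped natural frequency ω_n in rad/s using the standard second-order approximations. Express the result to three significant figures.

ω_n ≈ 23.1 rad/s

With σ = 4.80, ω_d = 22.6: ω_n = √(σ²+ω_d²) = 23.1 rad/s, ζ = σ/ω_n = 0.208.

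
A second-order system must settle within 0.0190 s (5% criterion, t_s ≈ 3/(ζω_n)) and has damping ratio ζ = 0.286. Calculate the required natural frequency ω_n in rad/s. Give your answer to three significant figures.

Rearranging t_s ≈ 3/(ζω_n) gives ω_n = 3/(ζ·t_s) = 3/(0.286 × 0.0190) = 552 rad/s.

ω_n ≈ 552 rad/s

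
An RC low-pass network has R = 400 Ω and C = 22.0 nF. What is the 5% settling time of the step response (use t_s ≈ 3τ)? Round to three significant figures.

τ = RC = 400 × 22.0 nF = 0.00000880 s.
t_s ≈ 3τ = 0.0000264 s.

t_s ≈ 0.0000264 s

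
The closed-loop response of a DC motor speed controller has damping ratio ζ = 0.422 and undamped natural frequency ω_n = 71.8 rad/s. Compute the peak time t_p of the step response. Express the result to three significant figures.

t_p ≈ 0.0483 s

The damped frequency is ω_d = ω_n√(1−ζ²) = 71.8·√(1−0.178) = 65.1 rad/s.
Peak time t_p = π/ω_d = π/65.1 = 0.0483 s.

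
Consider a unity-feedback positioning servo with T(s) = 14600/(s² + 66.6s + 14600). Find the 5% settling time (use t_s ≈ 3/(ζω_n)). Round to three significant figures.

Comparing the denominator to s² + 2ζω_n s + ω_n²: ω_n = √14600 = 121 rad/s, and 2ζω_n = 66.6 so ζ = 66.6/(2·121) = 0.276.
t_s ≈ 3/(ζω_n) = 3/(0.276·121) = 0.0901 s.

t_s ≈ 0.0901 s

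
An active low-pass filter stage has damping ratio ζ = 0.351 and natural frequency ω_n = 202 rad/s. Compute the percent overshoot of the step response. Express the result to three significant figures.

%OS ≈ 30.8%

For an underdamped second-order system, %OS = 100·exp(−πζ/√(1−ζ²)).
πζ/√(1−ζ²) = π·0.351/√(1−0.123) = 1.178, so %OS = 100·e^(−1.178) = 30.8%.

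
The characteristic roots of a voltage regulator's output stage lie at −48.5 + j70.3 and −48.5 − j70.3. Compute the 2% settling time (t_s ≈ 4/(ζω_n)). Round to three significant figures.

For poles at −σ ± jω_d, ζω_n = σ = 48.5, so t_s ≈ 4/σ = 0.0825 s.

t_s ≈ 0.0825 s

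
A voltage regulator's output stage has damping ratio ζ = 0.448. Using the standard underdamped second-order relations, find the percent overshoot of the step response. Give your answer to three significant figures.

For an underdamped second-order system, %OS = 100·exp(−πζ/√(1−ζ²)).
πζ/√(1−ζ²) = π·0.448/√(1−0.201) = 1.574, so %OS = 100·e^(−1.574) = 20.7%.

%OS ≈ 20.7%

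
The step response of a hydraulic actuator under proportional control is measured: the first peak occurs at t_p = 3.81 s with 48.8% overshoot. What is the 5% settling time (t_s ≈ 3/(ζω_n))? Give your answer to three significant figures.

From the overshoot, ζ = −ln(OS)/√(π²+ln²(OS)) = 0.223.
t_p = π/ω_d ⇒ ω_d = 0.825 rad/s; then ω_n = ω_d/√(1−ζ²) = 0.846 rad/s.
t_s ≈ 3/(ζω_n) = 3/(0.223·0.846) = 15.9 s.

t_s ≈ 15.9 s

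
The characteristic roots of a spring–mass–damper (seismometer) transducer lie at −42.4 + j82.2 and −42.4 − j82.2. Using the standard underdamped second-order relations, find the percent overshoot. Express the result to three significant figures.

%OS ≈ 19.8%

|pole| = ω_n = √(42.4² + 82.2²) = 92.5 rad/s; ζ = cos θ = σ/ω_n = 0.458.
%OS = 100 e^{−πζ/√(1−ζ²)} with ζ = 0.458 gives 19.8%.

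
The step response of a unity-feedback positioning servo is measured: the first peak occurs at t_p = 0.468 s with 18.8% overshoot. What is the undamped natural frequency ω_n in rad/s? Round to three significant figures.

From the overshoot, ζ = −ln(OS)/√(π²+ln²(OS)) = 0.470.
From t_p = π/ω_d, ω_d = π/0.468 = 6.71 rad/s, so ω_n = ω_d/√(1−ζ²) = 7.60 rad/s.

ω_n ≈ 7.60 rad/s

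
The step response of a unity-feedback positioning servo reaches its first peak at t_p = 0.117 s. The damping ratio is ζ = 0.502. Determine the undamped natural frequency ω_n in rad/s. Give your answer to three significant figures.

Peak time t_p = π/ω_d, so ω_d = π/t_p = π/0.117 = 26.9 rad/s.
ω_n = ω_d/√(1−ζ²) = 26.9/√0.748 = 31.0 rad/s.

ω_n ≈ 31.0 rad/s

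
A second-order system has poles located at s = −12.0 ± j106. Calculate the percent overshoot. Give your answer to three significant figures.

|pole| = ω_n = √(12.0² + 106²) = 107 rad/s; ζ = cos θ = σ/ω_n = 0.112.
Overshoot: exp(−π·0.112/√(1−0.112²)) = 0.701, i.e. 70.1%.

%OS ≈ 70.1%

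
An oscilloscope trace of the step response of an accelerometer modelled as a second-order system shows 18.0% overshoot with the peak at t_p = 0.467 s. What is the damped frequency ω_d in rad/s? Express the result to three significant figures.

ω_d ≈ 6.73 rad/s

t_p = π/ω_d, so ω_d = π/0.467 = 6.73 rad/s.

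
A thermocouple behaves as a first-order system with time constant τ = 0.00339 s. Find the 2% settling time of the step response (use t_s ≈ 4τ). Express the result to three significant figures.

t_s ≈ 0.0136 s

t_s ≈ 4τ = 0.0136 s.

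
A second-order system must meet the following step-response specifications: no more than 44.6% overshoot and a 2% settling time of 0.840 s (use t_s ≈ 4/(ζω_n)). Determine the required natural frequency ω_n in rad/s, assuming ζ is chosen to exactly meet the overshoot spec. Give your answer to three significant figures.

ω_n ≈ 19.1 rad/s

Inverting the overshoot relation: ζ = |ln 0.446|/√(π² + ln²0.446) = 0.249.
From t_s ≈ 4/(ζω_n): ω_n = 4/(ζ·t_s) = 4/(0.249·0.840) = 19.1 rad/s.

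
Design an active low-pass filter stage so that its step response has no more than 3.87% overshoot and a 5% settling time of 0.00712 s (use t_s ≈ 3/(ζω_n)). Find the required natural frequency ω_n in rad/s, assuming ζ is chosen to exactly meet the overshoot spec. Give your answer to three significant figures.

ω_n ≈ 586 rad/s

ζ = −ln(OS)/√(π² + (ln OS)²). With OS = 0.0387, ln OS = −3.252 and ζ = 3.252/4.522 = 0.719.
From t_s ≈ 3/(ζω_n): ω_n = 3/(ζ·t_s) = 3/(0.719·0.00712) = 586 rad/s.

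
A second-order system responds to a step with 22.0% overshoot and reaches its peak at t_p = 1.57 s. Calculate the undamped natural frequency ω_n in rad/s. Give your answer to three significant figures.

ω_n ≈ 2.22 rad/s

From the overshoot, ζ = −ln(OS)/√(π²+ln²(OS)) = 0.434.
From t_p = π/ω_d, ω_d = π/1.57 = 2.00 rad/s, so ω_n = ω_d/√(1−ζ²) = 2.22 rad/s.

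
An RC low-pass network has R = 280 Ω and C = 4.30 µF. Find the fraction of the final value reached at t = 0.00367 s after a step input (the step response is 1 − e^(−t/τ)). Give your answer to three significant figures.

τ = RC = 280 × 4.30 µF = 0.00120 s.
y(t)/y_∞ = 1 − e^(−t/τ) = 1 − e^(−0.00367/0.00120) = 1 − e^(−3.05) = 0.953.

y/y_∞ ≈ 0.953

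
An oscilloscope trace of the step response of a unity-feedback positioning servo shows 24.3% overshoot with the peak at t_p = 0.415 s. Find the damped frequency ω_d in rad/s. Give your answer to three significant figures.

ω_d ≈ 7.57 rad/s

t_p = π/ω_d, so ω_d = π/0.415 = 7.57 rad/s.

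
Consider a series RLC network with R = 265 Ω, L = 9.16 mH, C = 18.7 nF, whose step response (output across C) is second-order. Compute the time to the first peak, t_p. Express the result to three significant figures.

For a series RLC circuit (capacitor voltage as output), ω_n = 1/√(LC) = 1/√(9.16 mH · 18.7 nF) = 76400 rad/s.
ζ = (R/2)·√(C/L) = (265/2)·√(18.7 nF/9.16 mH) = 0.189.
ω_d = 76400·√(1 − 0.189²) = 75000 rad/s. t_p = π/ω_d = 0.0000419 s.

t_p ≈ 0.0000419 s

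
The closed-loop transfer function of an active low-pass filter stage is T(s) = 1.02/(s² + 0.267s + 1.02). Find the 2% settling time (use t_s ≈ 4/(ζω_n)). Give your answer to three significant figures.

t_s ≈ 30.0 s

Matching coefficients with s² + 2ζω_n s + ω_n² gives ω_n² = 1.02 ⇒ ω_n = 1.01 rad/s, and ζ = 0.267/(2ω_n) = 0.132.
t_s ≈ 4/(ζω_n) = 4/(0.132·1.01) = 30.0 s.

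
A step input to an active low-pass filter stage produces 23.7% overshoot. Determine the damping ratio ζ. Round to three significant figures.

ζ ≈ 0.417

ζ = −ln(OS)/√(π² + (ln OS)²). With OS = 0.237, ln OS = −1.440 and ζ = 1.440/3.456 = 0.417.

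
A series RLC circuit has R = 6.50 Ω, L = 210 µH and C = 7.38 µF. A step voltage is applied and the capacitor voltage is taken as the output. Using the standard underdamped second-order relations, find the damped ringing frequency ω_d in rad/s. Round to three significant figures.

For a series RLC circuit (capacitor voltage as output), ω_n = 1/√(LC) = 1/√(210 µH · 7.38 µF) = 25400 rad/s.
ζ = (R/2)·√(C/L) = (6.50/2)·√(7.38 µF/210 µH) = 0.609.
ω_d = 25400·√(1 − 0.609²) = 20100 rad/s.

ω_d ≈ 20100 rad/s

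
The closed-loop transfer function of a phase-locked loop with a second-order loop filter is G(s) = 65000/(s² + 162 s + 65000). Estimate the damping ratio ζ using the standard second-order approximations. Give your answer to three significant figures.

ω_n = √65000 = 255 rad/s; ζ = 162/(2·255) = 0.318.

ζ ≈ 0.318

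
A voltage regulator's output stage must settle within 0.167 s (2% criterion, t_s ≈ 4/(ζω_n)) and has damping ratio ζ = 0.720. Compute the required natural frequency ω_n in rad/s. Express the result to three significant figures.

Rearranging t_s ≈ 4/(ζω_n) gives ω_n = 4/(ζ·t_s) = 4/(0.720 × 0.167) = 33.3 rad/s.

ω_n ≈ 33.3 rad/s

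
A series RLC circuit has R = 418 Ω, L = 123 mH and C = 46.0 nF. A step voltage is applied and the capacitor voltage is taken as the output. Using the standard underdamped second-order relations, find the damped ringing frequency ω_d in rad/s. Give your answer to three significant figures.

ω_d ≈ 13200 rad/s

For a series RLC circuit (capacitor voltage as output), ω_n = 1/√(LC) = 1/√(123 mH · 46.0 nF) = 13300 rad/s.
ζ = (R/2)·√(C/L) = (418/2)·√(46.0 nF/123 mH) = 0.128.
ω_d = ω_n√(1−ζ²) = 13200 rad/s.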